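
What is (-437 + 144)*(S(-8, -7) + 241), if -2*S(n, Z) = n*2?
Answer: -72957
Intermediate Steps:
S(n, Z) = -n (S(n, Z) = -n*2/2 = -n)
(-437 + 144)*(S(-8, -7) + 241) = (-437 + 144)*(-1*(-8) + 241) = -293*(8 + 241) = -293*249 = -72957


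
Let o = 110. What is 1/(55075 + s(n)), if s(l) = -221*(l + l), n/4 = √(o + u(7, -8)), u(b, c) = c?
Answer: 55075/2714421577 + 1768*√102/2714421577 ≈ 2.6868e-5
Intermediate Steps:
n = 4*√102 (n = 4*√(110 - 8) = 4*√102 ≈ 40.398)
s(l) = -442*l
1/(55075 + s(n)) = 1/(55075 - 1768*√102)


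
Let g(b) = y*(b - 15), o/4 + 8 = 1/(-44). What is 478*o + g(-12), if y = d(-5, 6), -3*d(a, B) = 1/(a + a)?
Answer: -1687439/110 ≈ -15340.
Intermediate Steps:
d(a, B) = -1/(6*a) (d(a, B) = -1/(3*(a + a)) = -1/(2*a)/3 = -1/(6*a))
o = -353/11 (o = -32 + 4/(-44) = -32 + 4*(-1/44) = -32 - 1/11 = -353/11 ≈ -32.091)
y = 1/30 (y = -⅙/(-5) = -⅙*(-⅕) = 1/30 ≈ 0.033333)
g(b) = -½ + b/30 (g(b) = (b - 15)/30 = (-15 + b)/30 = -½ + b/30)
478*o + g(-12) = 478*(-353/11) + (-½ + (1/30)*(-12)) = -168734/11 + (-½ - ⅖) = -168734/11 - 9/10 = -1687439/110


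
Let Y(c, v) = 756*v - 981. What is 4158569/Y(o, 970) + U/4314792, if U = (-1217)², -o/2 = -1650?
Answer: 6342673163273/1053296819496 ≈ 6.0217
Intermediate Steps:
o = 3300 (o = -2*(-1650) = 3300)
U = 1481089
Y(c, v) = -981 + 756*v
4158569/Y(o, 970) + U/4314792 = 4158569/(-981 + 756*970) + 1481089/4314792 = 4158569/(-981 + 733320) + 1481089*(1/4314792) = 4158569/732339 + 1481089/4314792 = 6342673163273/1053296819496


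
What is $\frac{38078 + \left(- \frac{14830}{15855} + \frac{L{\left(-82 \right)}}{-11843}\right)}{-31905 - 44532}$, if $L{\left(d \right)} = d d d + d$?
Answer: $- \frac{1431700559546}{2870526792861} \approx -0.49876$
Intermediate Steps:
$L{\left(d \right)} = d + d^{3}$ ($L{\left(d \right)} = d d^{2} + d = d^{3} + d = d + d^{3}$)
$\frac{38078 + \left(- \frac{14830}{15855} + \frac{L{\left(-82 \right)}}{-11843}\right)}{-31905 - 44532} = \frac{38078 - \left(\frac{2966}{3171} - \frac{-82 + \left(-82\right)^{3}}{-11843}\right)}{-31905 - 44532} = \frac{38078 - \left(\frac{2966}{3171} - \left(-82 - 551368\right) \left(- \frac{1}{11843}\right)\right)}{-76437} = \left(38078 - - \frac{1713521612}{37554153}\right) \left(- \frac{1}{76437}\right) = \left(38078 + \left(- \frac{2966}{3171} + \frac{551450}{11843}\right)\right) \left(- \frac{1}{76437}\right) = \left(38078 + \frac{1713521612}{37554153}\right) \left(- \frac{1}{76437}\right) = \frac{1431700559546}{37554153} \left(- \frac{1}{76437}\right) = - \frac{1431700559546}{2870526792861}$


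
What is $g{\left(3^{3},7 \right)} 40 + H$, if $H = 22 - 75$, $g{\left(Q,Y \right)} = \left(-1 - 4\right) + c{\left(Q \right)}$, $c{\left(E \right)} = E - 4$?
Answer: $667$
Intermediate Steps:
$c{\left(E \right)} = -4 + E$ ($c{\left(E \right)} = E - 4 = -4 + E$)
$g{\left(Q,Y \right)} = -9 + Q$ ($g{\left(Q,Y \right)} = \left(-1 - 4\right) + \left(-4 + Q\right) = -5 + \left(-4 + Q\right) = -9 + Q$)
$H = -53$ ($H = 22 - 75 = -53$)
$g{\left(3^{3},7 \right)} 40 + H = \left(-9 + 3^{3}\right) 40 - 53 = \left(-9 + 27\right) 40 - 53 = 18 \cdot 40 - 53 = 720 - 53 = 667$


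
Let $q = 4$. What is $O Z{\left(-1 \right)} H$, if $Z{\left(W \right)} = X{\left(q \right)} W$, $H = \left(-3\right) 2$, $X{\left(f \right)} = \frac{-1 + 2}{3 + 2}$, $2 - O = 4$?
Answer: $- \frac{12}{5} \approx -2.4$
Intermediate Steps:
$O = -2$ ($O = 2 - 4 = -2$)
$X{\left(f \right)} = \frac{1}{5}$ ($X{\left(f \right)} = 1 \cdot \frac{1}{5} = \frac{1}{5}$)
$H = -6$
$Z{\left(W \right)} = \frac{W}{5}$
$O Z{\left(-1 \right)} H = - 2 \cdot \frac{1}{5} \left(-1\right) \left(-6\right) = \left(-2\right) \left(- \frac{1}{5}\right) \left(-6\right) = \frac{2}{5} \left(-6\right) = - \frac{12}{5}$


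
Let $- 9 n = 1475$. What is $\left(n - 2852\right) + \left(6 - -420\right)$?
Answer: $- \frac{23309}{9} \approx -2589.9$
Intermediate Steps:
$n = - \frac{1475}{9}$ ($n = \left(- \frac{1}{9}\right) 1475 = - \frac{1475}{9} \approx -163.89$)
$\left(n - 2852\right) + \left(6 - -420\right) = \left(- \frac{1475}{9} - 2852\right) + \left(6 - -420\right) = - \frac{27143}{9} + \left(6 + 420\right) = - \frac{27143}{9} + 426 = - \frac{23309}{9}$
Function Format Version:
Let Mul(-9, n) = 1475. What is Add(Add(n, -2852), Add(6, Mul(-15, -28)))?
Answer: Rational(-23309, 9) ≈ -2589.9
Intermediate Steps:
n = Rational(-1475, 9) (n = Mul(Rational(-1, 9), 1475) = Rational(-1475, 9) ≈ -163.89)
Add(Add(n, -2852), Add(6, Mul(-15, -28))) = Add(Add(Rational(-1475, 9), -2852), Add(6, Mul(-15, -28))) = Add(Rational(-27143, 9), Add(6, 420)) = Add(Rational(-27143, 9), 426) = Rational(-23309, 9)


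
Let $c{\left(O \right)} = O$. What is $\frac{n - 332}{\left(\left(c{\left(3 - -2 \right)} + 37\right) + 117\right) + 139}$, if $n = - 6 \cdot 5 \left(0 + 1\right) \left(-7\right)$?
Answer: $- \frac{61}{149} \approx -0.4094$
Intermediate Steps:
$n = 210$ ($n = - 6 \cdot 5 \cdot 1 \left(-7\right) = \left(-6\right) 5 \left(-7\right) = \left(-30\right) \left(-7\right) = 210$)
$\frac{n - 332}{\left(\left(c{\left(3 - -2 \right)} + 37\right) + 117\right) + 139} = \frac{210 - 332}{\left(\left(\left(3 - -2\right) + 37\right) + 117\right) + 139} = - \frac{122}{\left(\left(\left(3 + 2\right) + 37\right) + 117\right) + 139} = - \frac{122}{\left(\left(5 + 37\right) + 117\right) + 139} = - \frac{122}{\left(42 + 117\right) + 139} = - \frac{122}{159 + 139} = - \frac{122}{298} = \left(-122\right) \frac{1}{298} = - \frac{61}{149}$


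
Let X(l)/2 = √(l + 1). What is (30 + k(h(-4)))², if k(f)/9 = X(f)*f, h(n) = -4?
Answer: -14652 - 4320*I*√3 ≈ -14652.0 - 7482.5*I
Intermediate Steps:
X(l) = 2*√(1 + l) (X(l) = 2*√(l + 1) = 2*√(1 + l))
k(f) = 18*f*√(1 + f) (k(f) = 9*((2*√(1 + f))*f) = 9*(2*f*√(1 + f)) = 18*f*√(1 + f))
(30 + k(h(-4)))² = (30 + 18*(-4)*√(1 - 4))² = (30 + 18*(-4)*√(-3))² = (30 + 18*(-4)*(I*√3))² = (30 - 72*I*√3)²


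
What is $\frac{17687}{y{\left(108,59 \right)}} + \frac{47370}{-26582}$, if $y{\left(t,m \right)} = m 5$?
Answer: $\frac{228090842}{3920845} \approx 58.174$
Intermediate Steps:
$y{\left(t,m \right)} = 5 m$
$\frac{17687}{y{\left(108,59 \right)}} + \frac{47370}{-26582} = \frac{17687}{5 \cdot 59} + \frac{47370}{-26582} = \frac{17687}{295} + 47370 \left(- \frac{1}{26582}\right) = 17687 \cdot \frac{1}{295} - \frac{23685}{13291} = \frac{17687}{295} - \frac{23685}{13291} = \frac{228090842}{3920845}$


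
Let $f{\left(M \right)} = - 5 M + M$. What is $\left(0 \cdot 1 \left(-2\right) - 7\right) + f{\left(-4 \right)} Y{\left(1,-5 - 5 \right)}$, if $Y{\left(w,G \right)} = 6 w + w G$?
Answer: $-71$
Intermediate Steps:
$f{\left(M \right)} = - 4 M$
$Y{\left(w,G \right)} = 6 w + G w$
$\left(0 \cdot 1 \left(-2\right) - 7\right) + f{\left(-4 \right)} Y{\left(1,-5 - 5 \right)} = \left(0 \cdot 1 \left(-2\right) - 7\right) + \left(-4\right) \left(-4\right) 1 \left(6 - 10\right) = \left(0 \left(-2\right) - 7\right) + 16 \cdot 1 \left(6 - 10\right) = \left(0 - 7\right) + 16 \cdot 1 \left(-4\right) = -7 + 16 \left(-4\right) = -7 - 64 = -71$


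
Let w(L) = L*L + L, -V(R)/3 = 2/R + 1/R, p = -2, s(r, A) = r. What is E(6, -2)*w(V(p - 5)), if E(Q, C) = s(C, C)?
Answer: -288/49 ≈ -5.8775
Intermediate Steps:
E(Q, C) = C
V(R) = -9/R (V(R) = -3*(2/R + 1/R) = -9/R)
w(L) = L + L² (w(L) = L² + L = L + L²)
E(6, -2)*w(V(p - 5)) = -2*(-9/(-2 - 5))*(1 - 9/(-2 - 5)) = -2*(-9/(-7))*(1 - 9/(-7)) = -2*(-9*(-⅐))*(1 - 9*(-⅐)) = -18*(1 + 9/7)/7 = -18*16/(7*7) = -2*144/49 = -288/49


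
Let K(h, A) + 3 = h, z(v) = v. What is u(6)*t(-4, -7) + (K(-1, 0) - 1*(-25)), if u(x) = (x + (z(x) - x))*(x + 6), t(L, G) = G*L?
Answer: 2037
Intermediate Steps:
K(h, A) = -3 + h
u(x) = x*(6 + x) (u(x) = (x + (x - x))*(x + 6) = (x + 0)*(6 + x) = x*(6 + x))
u(6)*t(-4, -7) + (K(-1, 0) - 1*(-25)) = (6*(6 + 6))*(-7*(-4)) + ((-3 - 1) - 1*(-25)) = (6*12)*28 + (-4 + 25) = 72*28 + 21 = 2016 + 21 = 2037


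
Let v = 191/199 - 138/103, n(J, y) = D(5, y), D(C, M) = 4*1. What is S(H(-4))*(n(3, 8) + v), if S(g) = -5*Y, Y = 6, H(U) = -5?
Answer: -2225970/20497 ≈ -108.60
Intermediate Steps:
D(C, M) = 4
n(J, y) = 4
S(g) = -30 (S(g) = -5*6 = -30)
v = -7789/20497 (v = 191*(1/199) - 138*1/103 = 191/199 - 138/103 = -7789/20497 ≈ -0.38001)
S(H(-4))*(n(3, 8) + v) = -30*(4 - 7789/20497) = -30*74199/20497 = -2225970/20497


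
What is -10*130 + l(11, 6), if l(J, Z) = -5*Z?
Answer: -1330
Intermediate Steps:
-10*130 + l(11, 6) = -10*130 - 5*6 = -1300 - 30 = -1330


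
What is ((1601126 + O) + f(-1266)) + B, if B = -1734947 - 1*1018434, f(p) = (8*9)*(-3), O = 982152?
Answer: -170319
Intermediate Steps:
f(p) = -216 (f(p) = 72*(-3) = -216)
B = -2753381 (B = -1734947 - 1018434 = -2753381)
((1601126 + O) + f(-1266)) + B = ((1601126 + 982152) - 216) - 2753381 = (2583278 - 216) - 2753381 = 2583062 - 2753381 = -170319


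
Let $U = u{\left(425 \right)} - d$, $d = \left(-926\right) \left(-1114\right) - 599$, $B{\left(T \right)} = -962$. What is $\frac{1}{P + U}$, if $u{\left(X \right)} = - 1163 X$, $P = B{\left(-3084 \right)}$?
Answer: $- \frac{1}{1526202} \approx -6.5522 \cdot 10^{-7}$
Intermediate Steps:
$P = -962$
$d = 1030965$ ($d = 1031564 - 599 = 1030965$)
$U = -1525240$ ($U = \left(-1163\right) 425 - 1030965 = -494275 - 1030965 = -1525240$)
$\frac{1}{P + U} = \frac{1}{-962 - 1525240} = \frac{1}{-1526202} = - \frac{1}{1526202}$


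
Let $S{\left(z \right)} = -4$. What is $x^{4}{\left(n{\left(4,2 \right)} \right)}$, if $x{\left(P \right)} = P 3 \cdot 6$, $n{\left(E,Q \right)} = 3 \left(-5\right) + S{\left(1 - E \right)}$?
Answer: $13680577296$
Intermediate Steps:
$n{\left(E,Q \right)} = -19$ ($n{\left(E,Q \right)} = 3 \left(-5\right) - 4 = -15 - 4 = -19$)
$x{\left(P \right)} = 18 P$ ($x{\left(P \right)} = 3 P 6 = 18 P$)
$x^{4}{\left(n{\left(4,2 \right)} \right)} = \left(18 \left(-19\right)\right)^{4} = \left(-342\right)^{4} = 13680577296$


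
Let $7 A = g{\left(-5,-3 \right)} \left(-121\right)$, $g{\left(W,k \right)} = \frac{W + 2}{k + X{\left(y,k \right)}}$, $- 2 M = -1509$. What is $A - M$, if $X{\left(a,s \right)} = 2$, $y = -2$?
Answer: $- \frac{11289}{14} \approx -806.36$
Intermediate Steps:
$M = \frac{1509}{2}$ ($M = \left(- \frac{1}{2}\right) \left(-1509\right) = \frac{1509}{2} \approx 754.5$)
$g{\left(W,k \right)} = \frac{2 + W}{2 + k}$ ($g{\left(W,k \right)} = \frac{W + 2}{k + 2} = \frac{2 + W}{2 + k}$)
$A = - \frac{363}{7}$ ($A = \frac{\frac{2 - 5}{2 - 3} \left(-121\right)}{7} = \frac{\frac{1}{-1} \left(-3\right) \left(-121\right)}{7} = \frac{\left(-1\right) \left(-3\right) \left(-121\right)}{7} = \frac{3 \left(-121\right)}{7} = \frac{1}{7} \left(-363\right) = - \frac{363}{7} \approx -51.857$)
$A - M = - \frac{363}{7} - \frac{1509}{2} = - \frac{11289}{14}$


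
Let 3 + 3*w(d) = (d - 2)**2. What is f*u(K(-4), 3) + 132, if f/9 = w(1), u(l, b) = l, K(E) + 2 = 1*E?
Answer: 168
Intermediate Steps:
K(E) = -2 + E (K(E) = -2 + 1*E = -2 + E)
w(d) = -1 + (-2 + d)**2/3 (w(d) = -1 + (d - 2)**2/3 = -1 + (-2 + d)**2/3)
f = -6 (f = 9*(-1 + (-2 + 1)**2/3) = 9*(-1 + (1/3)*(-1)**2) = 9*(-1 + (1/3)*1) = 9*(-1 + 1/3) = 9*(-2/3) = -6)
f*u(K(-4), 3) + 132 = -6*(-2 - 4) + 132 = -6*(-6) + 132 = 36 + 132 = 168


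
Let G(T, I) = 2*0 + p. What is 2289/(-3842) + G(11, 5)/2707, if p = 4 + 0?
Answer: -6180955/10400294 ≈ -0.59431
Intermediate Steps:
p = 4
G(T, I) = 4 (G(T, I) = 2*0 + 4 = 0 + 4 = 4)
2289/(-3842) + G(11, 5)/2707 = 2289/(-3842) + 4/2707 = 2289*(-1/3842) + 4*(1/2707) = -2289/3842 + 4/2707 = -6180955/10400294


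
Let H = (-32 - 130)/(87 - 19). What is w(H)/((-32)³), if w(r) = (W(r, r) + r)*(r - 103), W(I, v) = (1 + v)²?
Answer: -1952735/1287913472 ≈ -0.0015162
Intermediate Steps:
H = -81/34 (H = -162/68 = -162*1/68 = -81/34 ≈ -2.3824)
w(r) = (-103 + r)*(r + (1 + r)²) (w(r) = ((1 + r)² + r)*(r - 103) = (r + (1 + r)²)*(-103 + r) = (-103 + r)*(r + (1 + r)²))
w(H)/((-32)³) = (-103 + (-81/34)³ - 308*(-81/34) - 100*(-81/34)²)/((-32)³) = (-103 - 531441/39304 + 12474/17 - 100*6561/1156)/(-32768) = (-103 - 531441/39304 + 12474/17 - 164025/289)*(-1/32768) = (1952735/39304)*(-1/32768) = -1952735/1287913472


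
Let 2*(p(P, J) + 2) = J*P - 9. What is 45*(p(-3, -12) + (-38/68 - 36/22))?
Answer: 78300/187 ≈ 418.72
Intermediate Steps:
p(P, J) = -13/2 + J*P/2 (p(P, J) = -2 + (J*P - 9)/2 = -2 + (-9 + J*P)/2 = -2 + (-9/2 + J*P/2) = -13/2 + J*P/2)
45*(p(-3, -12) + (-38/68 - 36/22)) = 45*((-13/2 + (½)*(-12)*(-3)) + (-38/68 - 36/22)) = 45*((-13/2 + 18) + (-38*1/68 - 36*1/22)) = 45*(23/2 + (-19/34 - 18/11)) = 45*(23/2 - 821/374) = 45*(1740/187) = 78300/187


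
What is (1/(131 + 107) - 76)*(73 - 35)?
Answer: -343653/119 ≈ -2887.8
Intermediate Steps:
(1/(131 + 107) - 76)*(73 - 35) = (1/238 - 76)*38 = -18087/238*38 = -343653/119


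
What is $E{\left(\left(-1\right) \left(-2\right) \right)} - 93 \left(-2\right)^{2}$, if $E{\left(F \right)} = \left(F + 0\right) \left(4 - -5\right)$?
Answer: $-354$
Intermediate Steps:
$E{\left(F \right)} = 9 F$ ($E{\left(F \right)} = F \left(4 + 5\right) = F 9 = 9 F$)
$E{\left(\left(-1\right) \left(-2\right) \right)} - 93 \left(-2\right)^{2} = 9 \left(\left(-1\right) \left(-2\right)\right) - 93 \left(-2\right)^{2} = 9 \cdot 2 - 372 = 18 - 372 = -354$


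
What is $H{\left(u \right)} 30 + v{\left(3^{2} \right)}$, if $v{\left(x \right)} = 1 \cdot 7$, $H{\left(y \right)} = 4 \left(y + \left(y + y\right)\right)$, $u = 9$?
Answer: $3247$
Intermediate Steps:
$H{\left(y \right)} = 12 y$ ($H{\left(y \right)} = 4 \left(y + 2 y\right) = 4 \cdot 3 y = 12 y$)
$v{\left(x \right)} = 7$
$H{\left(u \right)} 30 + v{\left(3^{2} \right)} = 12 \cdot 9 \cdot 30 + 7 = 108 \cdot 30 + 7 = 3240 + 7 = 3247$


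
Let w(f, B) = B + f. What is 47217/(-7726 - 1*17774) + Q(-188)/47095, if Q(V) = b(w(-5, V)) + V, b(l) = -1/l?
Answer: -28673089813/15451869500 ≈ -1.8556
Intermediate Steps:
Q(V) = V - 1/(-5 + V) (Q(V) = -1/(V - 5) + V = -1/(-5 + V) + V = V - 1/(-5 + V))
47217/(-7726 - 1*17774) + Q(-188)/47095 = 47217/(-7726 - 1*17774) + ((-1 - 188*(-5 - 188))/(-5 - 188))/47095 = 47217/(-7726 - 17774) + ((-1 - 188*(-193))/(-193))*(1/47095) = 47217/(-25500) - (-1 + 36284)/193*(1/47095) = 47217*(-1/25500) - 1/193*36283*(1/47095) = -15739/8500 - 36283/193*1/47095 = -15739/8500 - 36283/9089335 = -28673089813/15451869500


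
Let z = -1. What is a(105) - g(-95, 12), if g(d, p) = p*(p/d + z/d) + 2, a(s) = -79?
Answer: -7563/95 ≈ -79.610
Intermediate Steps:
g(d, p) = 2 + p*(-1/d + p/d) (g(d, p) = p*(p/d - 1/d) + 2 = p*(-1/d + p/d) + 2 = 2 + p*(-1/d + p/d))
a(105) - g(-95, 12) = -79 - (12² - 1*12 + 2*(-95))/(-95) = -79 - (-1)*(144 - 12 - 190)/95 = -79 - (-1)*(-58)/95 = -79 - 1*58/95 = -79 - 58/95 = -7563/95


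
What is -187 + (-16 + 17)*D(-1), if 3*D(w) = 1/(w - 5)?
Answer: -3367/18 ≈ -187.06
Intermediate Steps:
D(w) = 1/(3*(-5 + w)) (D(w) = 1/(3*(w - 5)) = 1/(3*(-5 + w)))
-187 + (-16 + 17)*D(-1) = -187 + (-16 + 17)*(1/(3*(-5 - 1))) = -187 + 1*((1/3)/(-6)) = -187 + 1*((1/3)*(-1/6)) = -187 + 1*(-1/18) = -187 - 1/18 = -3367/18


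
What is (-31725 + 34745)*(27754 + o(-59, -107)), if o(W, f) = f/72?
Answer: 1508626655/18 ≈ 8.3813e+7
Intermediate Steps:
o(W, f) = f/72 (o(W, f) = f*(1/72) = f/72)
(-31725 + 34745)*(27754 + o(-59, -107)) = (-31725 + 34745)*(27754 + (1/72)*(-107)) = 3020*(27754 - 107/72) = 3020*(1998181/72) = 1508626655/18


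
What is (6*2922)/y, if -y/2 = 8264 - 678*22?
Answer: 4383/3326 ≈ 1.3178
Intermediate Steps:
y = 13304 (y = -2*(8264 - 678*22) = -2*(8264 - 14916) = -2*(-6652) = 13304)
(6*2922)/y = (6*2922)/13304 = 17532*(1/13304) = 4383/3326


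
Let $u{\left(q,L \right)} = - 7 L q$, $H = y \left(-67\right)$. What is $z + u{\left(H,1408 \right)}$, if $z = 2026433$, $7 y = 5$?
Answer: $2498113$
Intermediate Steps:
$y = \frac{5}{7}$ ($y = \frac{1}{7} \cdot 5 = \frac{5}{7} \approx 0.71429$)
$H = - \frac{335}{7}$ ($H = \frac{5}{7} \left(-67\right) = - \frac{335}{7} \approx -47.857$)
$u{\left(q,L \right)} = - 7 L q$
$z + u{\left(H,1408 \right)} = 2026433 - 9856 \left(- \frac{335}{7}\right) = 2026433 + 471680 = 2498113$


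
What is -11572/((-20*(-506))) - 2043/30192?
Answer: -1401731/1157360 ≈ -1.2111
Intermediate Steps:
-11572/((-20*(-506))) - 2043/30192 = -11572/10120 - 2043*1/30192 = -11572*1/10120 - 681/10064 = -263/230 - 681/10064 = -1401731/1157360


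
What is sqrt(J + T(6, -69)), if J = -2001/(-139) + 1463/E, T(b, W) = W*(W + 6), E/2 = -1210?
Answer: sqrt(1019483631485)/15290 ≈ 66.036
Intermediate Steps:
E = -2420 (E = 2*(-1210) = -2420)
T(b, W) = W*(6 + W)
J = 421733/30580 (J = -2001/(-139) + 1463/(-2420) = -2001*(-1/139) + 1463*(-1/2420) = 2001/139 - 133/220 = 421733/30580 ≈ 13.791)
sqrt(J + T(6, -69)) = sqrt(421733/30580 - 69*(6 - 69)) = sqrt(421733/30580 - 69*(-63)) = sqrt(421733/30580 + 4347) = sqrt(133352993/30580) = sqrt(1019483631485)/15290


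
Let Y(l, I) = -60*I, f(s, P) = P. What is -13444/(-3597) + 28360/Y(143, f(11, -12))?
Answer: 930755/21582 ≈ 43.126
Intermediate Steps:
-13444/(-3597) + 28360/Y(143, f(11, -12)) = -13444/(-3597) + 28360/((-60*(-12))) = -13444*(-1/3597) + 28360/720 = 13444/3597 + 28360*(1/720) = 13444/3597 + 709/18 = 930755/21582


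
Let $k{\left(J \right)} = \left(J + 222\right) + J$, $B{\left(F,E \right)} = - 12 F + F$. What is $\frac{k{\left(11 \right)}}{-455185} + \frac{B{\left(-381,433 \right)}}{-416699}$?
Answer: $- \frac{2009354891}{189675134315} \approx -0.010594$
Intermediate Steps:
$B{\left(F,E \right)} = - 11 F$
$k{\left(J \right)} = 222 + 2 J$ ($k{\left(J \right)} = \left(222 + J\right) + J = 222 + 2 J$)
$\frac{k{\left(11 \right)}}{-455185} + \frac{B{\left(-381,433 \right)}}{-416699} = \frac{222 + 2 \cdot 11}{-455185} + \frac{\left(-11\right) \left(-381\right)}{-416699} = \left(222 + 22\right) \left(- \frac{1}{455185}\right) + 4191 \left(- \frac{1}{416699}\right) = 244 \left(- \frac{1}{455185}\right) - \frac{4191}{416699} = - \frac{244}{455185} - \frac{4191}{416699} = - \frac{2009354891}{189675134315}$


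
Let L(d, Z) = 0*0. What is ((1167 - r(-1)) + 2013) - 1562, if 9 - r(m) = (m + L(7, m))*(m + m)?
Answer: 1611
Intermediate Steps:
L(d, Z) = 0
r(m) = 9 - 2*m² (r(m) = 9 - (m + 0)*(m + m) = 9 - m*2*m = 9 - 2*m²)
((1167 - r(-1)) + 2013) - 1562 = ((1167 - (9 - 2*(-1)²)) + 2013) - 1562 = ((1167 - (9 - 2*1)) + 2013) - 1562 = ((1167 - (9 - 2)) + 2013) - 1562 = ((1167 - 1*7) + 2013) - 1562 = ((1167 - 7) + 2013) - 1562 = (1160 + 2013) - 1562 = 3173 - 1562 = 1611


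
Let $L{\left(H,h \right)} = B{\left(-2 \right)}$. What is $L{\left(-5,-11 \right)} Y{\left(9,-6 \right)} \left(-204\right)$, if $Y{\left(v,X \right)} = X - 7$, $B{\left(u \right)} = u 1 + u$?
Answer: $-10608$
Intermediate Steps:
$B{\left(u \right)} = 2 u$ ($B{\left(u \right)} = u + u = 2 u$)
$Y{\left(v,X \right)} = -7 + X$
$L{\left(H,h \right)} = -4$ ($L{\left(H,h \right)} = 2 \left(-2\right) = -4$)
$L{\left(-5,-11 \right)} Y{\left(9,-6 \right)} \left(-204\right) = - 4 \left(-7 - 6\right) \left(-204\right) = \left(-4\right) \left(-13\right) \left(-204\right) = 52 \left(-204\right) = -10608$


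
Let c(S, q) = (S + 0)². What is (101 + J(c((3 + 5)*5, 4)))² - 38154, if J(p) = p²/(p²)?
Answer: -27750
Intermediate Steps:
c(S, q) = S²
J(p) = 1 (J(p) = p²/p² = 1)
(101 + J(c((3 + 5)*5, 4)))² - 38154 = (101 + 1)² - 38154 = 102² - 38154 = 10404 - 38154 = -27750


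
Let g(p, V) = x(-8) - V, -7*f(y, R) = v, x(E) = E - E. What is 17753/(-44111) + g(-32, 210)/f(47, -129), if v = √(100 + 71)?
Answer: -17753/44111 + 490*√19/19 ≈ 112.01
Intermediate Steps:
x(E) = 0
v = 3*√19 (v = √171 = 3*√19 ≈ 13.077)
f(y, R) = -3*√19/7
g(p, V) = -V (g(p, V) = 0 - V = -V)
17753/(-44111) + g(-32, 210)/f(47, -129) = 17753/(-44111) + (-1*210)/((-3*√19/7)) = 17753*(-1/44111) - (-490)*√19/19 = -17753/44111 + 490*√19/19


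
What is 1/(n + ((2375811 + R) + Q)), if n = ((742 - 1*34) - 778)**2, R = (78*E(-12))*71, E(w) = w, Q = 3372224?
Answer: 1/5686479 ≈ 1.7586e-7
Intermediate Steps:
R = -66456 (R = (78*(-12))*71 = -936*71 = -66456)
n = 4900 (n = ((742 - 34) - 778)**2 = (708 - 778)**2 = (-70)**2 = 4900)
1/(n + ((2375811 + R) + Q)) = 1/(4900 + ((2375811 - 66456) + 3372224)) = 1/(4900 + (2309355 + 3372224)) = 1/(4900 + 5681579) = 1/5686479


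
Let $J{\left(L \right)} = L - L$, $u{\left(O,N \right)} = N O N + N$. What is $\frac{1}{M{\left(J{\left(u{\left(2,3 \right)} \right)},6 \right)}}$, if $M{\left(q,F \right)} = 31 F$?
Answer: $\frac{1}{186} \approx 0.0053763$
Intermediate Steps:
$u{\left(O,N \right)} = N + O N^{2}$ ($u{\left(O,N \right)} = O N^{2} + N = N + O N^{2}$)
$J{\left(L \right)} = 0$
$\frac{1}{M{\left(J{\left(u{\left(2,3 \right)} \right)},6 \right)}} = \frac{1}{31 \cdot 6} = \frac{1}{186}$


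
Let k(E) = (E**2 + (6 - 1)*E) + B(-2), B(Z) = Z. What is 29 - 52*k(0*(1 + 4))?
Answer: 133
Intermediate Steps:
k(E) = -2 + E**2 + 5*E (k(E) = (E**2 + (6 - 1)*E) - 2 = (E**2 + 5*E) - 2 = -2 + E**2 + 5*E)
29 - 52*k(0*(1 + 4)) = 29 - 52*(-2 + (0*(1 + 4))**2 + 5*(0*(1 + 4))) = 29 - 52*(-2 + (0*5)**2 + 5*(0*5)) = 29 - 52*(-2 + 0**2 + 5*0) = 29 - 52*(-2 + 0 + 0) = 29 - 52*(-2) = 29 + 104 = 133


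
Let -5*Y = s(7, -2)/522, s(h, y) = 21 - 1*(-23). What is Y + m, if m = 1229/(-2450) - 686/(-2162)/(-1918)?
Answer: -24558539389/47350313325 ≈ -0.51866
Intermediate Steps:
s(h, y) = 44 (s(h, y) = 21 + 23 = 44)
m = -91035619/181418825 (m = 1229*(-1/2450) - 686*(-1/2162)*(-1/1918) = -1229/2450 + (343/1081)*(-1/1918) = -1229/2450 - 49/296194 = -91035619/181418825 ≈ -0.50180)
Y = -22/1305 (Y = -44/(5*522) = -⅕*22/261 = -22/1305 ≈ -0.016858)
Y + m = -22/1305 - 91035619/181418825 = -24558539389/47350313325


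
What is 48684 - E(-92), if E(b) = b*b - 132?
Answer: 40352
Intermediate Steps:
E(b) = -132 + b**2 (E(b) = b**2 - 132 = -132 + b**2)
48684 - E(-92) = 48684 - (-132 + (-92)**2) = 48684 - (-132 + 8464) = 48684 - 1*8332 = 48684 - 8332 = 40352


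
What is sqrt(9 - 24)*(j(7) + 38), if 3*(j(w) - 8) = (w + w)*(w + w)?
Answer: 334*I*sqrt(15)/3 ≈ 431.19*I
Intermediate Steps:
j(w) = 8 + 4*w**2/3 (j(w) = 8 + ((w + w)*(w + w))/3 = 8 + ((2*w)*(2*w))/3 = 8 + (4*w**2)/3 = 8 + 4*w**2/3)
sqrt(9 - 24)*(j(7) + 38) = sqrt(9 - 24)*((8 + (4/3)*7**2) + 38) = sqrt(-15)*((8 + (4/3)*49) + 38) = (I*sqrt(15))*((8 + 196/3) + 38) = (I*sqrt(15))*(220/3 + 38) = (I*sqrt(15))*(334/3) = 334*I*sqrt(15)/3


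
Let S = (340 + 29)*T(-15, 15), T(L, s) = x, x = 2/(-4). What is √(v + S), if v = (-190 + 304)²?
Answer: 3*√5694/2 ≈ 113.19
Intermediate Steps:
x = -½ (x = 2*(-¼) = -½ ≈ -0.50000)
T(L, s) = -½
v = 12996 (v = 114² = 12996)
S = -369/2 (S = (340 + 29)*(-½) = 369*(-½) = -369/2 ≈ -184.50)
√(v + S) = √(12996 - 369/2) = √(25623/2) = 3*√5694/2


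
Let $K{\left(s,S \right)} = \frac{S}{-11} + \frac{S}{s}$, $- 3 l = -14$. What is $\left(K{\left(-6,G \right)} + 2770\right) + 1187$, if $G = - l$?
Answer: $\frac{391862}{99} \approx 3958.2$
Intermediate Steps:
$l = \frac{14}{3}$ ($l = \left(- \frac{1}{3}\right) \left(-14\right) = \frac{14}{3} \approx 4.6667$)
$G = - \frac{14}{3}$ ($G = \left(-1\right) \frac{14}{3} = - \frac{14}{3} \approx -4.6667$)
$K{\left(s,S \right)} = - \frac{S}{11} + \frac{S}{s}$ ($K{\left(s,S \right)} = S \left(- \frac{1}{11}\right) + \frac{S}{s} = - \frac{S}{11} + \frac{S}{s}$)
$\left(K{\left(-6,G \right)} + 2770\right) + 1187 = \left(\left(\left(- \frac{1}{11}\right) \left(- \frac{14}{3}\right) - \frac{14}{3 \left(-6\right)}\right) + 2770\right) + 1187 = \left(\left(\frac{14}{33} - - \frac{7}{9}\right) + 2770\right) + 1187 = \left(\left(\frac{14}{33} + \frac{7}{9}\right) + 2770\right) + 1187 = \left(\frac{119}{99} + 2770\right) + 1187 = \frac{274349}{99} + 1187 = \frac{391862}{99}$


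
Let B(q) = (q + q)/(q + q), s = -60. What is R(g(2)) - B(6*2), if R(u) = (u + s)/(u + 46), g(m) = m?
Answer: -53/24 ≈ -2.2083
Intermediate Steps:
R(u) = (-60 + u)/(46 + u) (R(u) = (u - 60)/(u + 46) = (-60 + u)/(46 + u))
B(q) = 1 (B(q) = (2*q)/((2*q)) = (2*q)*(1/(2*q)) = 1)
R(g(2)) - B(6*2) = (-60 + 2)/(46 + 2) - 1*1 = -58/48 - 1 = (1/48)*(-58) - 1 = -29/24 - 1 = -53/24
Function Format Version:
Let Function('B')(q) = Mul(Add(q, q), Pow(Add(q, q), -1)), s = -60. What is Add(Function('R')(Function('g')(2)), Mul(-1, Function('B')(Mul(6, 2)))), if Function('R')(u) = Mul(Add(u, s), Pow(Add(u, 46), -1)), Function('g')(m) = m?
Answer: Rational(-53, 24) ≈ -2.2083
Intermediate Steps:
Function('R')(u) = Mul(Pow(Add(46, u), -1), Add(-60, u)) (Function('R')(u) = Mul(Add(u, -60), Pow(Add(u, 46), -1)) = Mul(Add(-60, u), Pow(Add(46, u), -1)) = Mul(Pow(Add(46, u), -1), Add(-60, u)))
Function('B')(q) = 1 (Function('B')(q) = Mul(Mul(2, q), Pow(Mul(2, q), -1)) = Mul(Mul(2, q), Mul(Rational(1, 2), Pow(q, -1))) = 1)
Add(Function('R')(Function('g')(2)), Mul(-1, Function('B')(Mul(6, 2)))) = Add(Mul(Pow(Add(46, 2), -1), Add(-60, 2)), Mul(-1, 1)) = Add(Mul(Pow(48, -1), -58), -1) = Add(Mul(Rational(1, 48), -58), -1) = Add(Rational(-29, 24), -1) = Rational(-53, 24)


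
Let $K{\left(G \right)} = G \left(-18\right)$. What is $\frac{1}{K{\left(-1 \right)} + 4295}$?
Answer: $\frac{1}{4313} \approx 0.00023186$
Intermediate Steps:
$K{\left(G \right)} = - 18 G$
$\frac{1}{K{\left(-1 \right)} + 4295} = \frac{1}{\left(-18\right) \left(-1\right) + 4295} = \frac{1}{18 + 4295} = \frac{1}{4313}$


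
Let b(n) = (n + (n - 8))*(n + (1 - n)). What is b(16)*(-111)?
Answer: -2664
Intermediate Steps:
b(n) = -8 + 2*n (b(n) = (n + (-8 + n))*1 = (-8 + 2*n)*1 = -8 + 2*n)
b(16)*(-111) = (-8 + 2*16)*(-111) = (-8 + 32)*(-111) = 24*(-111) = -2664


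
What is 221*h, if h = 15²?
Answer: 49725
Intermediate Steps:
h = 225
221*h = 221*225 = 49725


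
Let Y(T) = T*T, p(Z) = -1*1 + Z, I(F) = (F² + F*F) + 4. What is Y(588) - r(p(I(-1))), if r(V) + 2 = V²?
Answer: 345721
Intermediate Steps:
I(F) = 4 + 2*F² (I(F) = (F² + F²) + 4 = 2*F² + 4 = 4 + 2*F²)
p(Z) = -1 + Z
Y(T) = T²
r(V) = -2 + V²
Y(588) - r(p(I(-1))) = 588² - (-2 + (-1 + (4 + 2*(-1)²))²) = 345744 - (-2 + (-1 + (4 + 2*1))²) = 345744 - (-2 + (-1 + (4 + 2))²) = 345744 - (-2 + (-1 + 6)²) = 345744 - (-2 + 5²) = 345744 - (-2 + 25) = 345744 - 1*23 = 345744 - 23 = 345721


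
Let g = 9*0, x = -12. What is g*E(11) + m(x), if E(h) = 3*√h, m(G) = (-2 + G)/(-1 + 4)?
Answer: -14/3 ≈ -4.6667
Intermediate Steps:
m(G) = -⅔ + G/3 (m(G) = (-2 + G)/3 = (-2 + G)*(⅓) = -⅔ + G/3)
g = 0
g*E(11) + m(x) = 0*(3*√11) + (-⅔ + (⅓)*(-12)) = 0 + (-⅔ - 4) = 0 - 14/3 = -14/3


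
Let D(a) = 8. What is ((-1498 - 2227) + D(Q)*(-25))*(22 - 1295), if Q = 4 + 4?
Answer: 4996525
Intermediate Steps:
Q = 8
((-1498 - 2227) + D(Q)*(-25))*(22 - 1295) = ((-1498 - 2227) + 8*(-25))*(22 - 1295) = (-3725 - 200)*(-1273) = -3925*(-1273) = 4996525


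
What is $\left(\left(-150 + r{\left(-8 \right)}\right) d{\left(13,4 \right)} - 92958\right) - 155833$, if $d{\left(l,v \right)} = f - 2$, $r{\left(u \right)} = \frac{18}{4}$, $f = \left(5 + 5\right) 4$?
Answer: $-254320$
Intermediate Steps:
$f = 40$ ($f = 10 \cdot 4 = 40$)
$r{\left(u \right)} = \frac{9}{2}$ ($r{\left(u \right)} = 18 \cdot \frac{1}{4} = \frac{9}{2}$)
$d{\left(l,v \right)} = 38$ ($d{\left(l,v \right)} = 40 - 2 = 38$)
$\left(\left(-150 + r{\left(-8 \right)}\right) d{\left(13,4 \right)} - 92958\right) - 155833 = \left(\left(-150 + \frac{9}{2}\right) 38 - 92958\right) - 155833 = \left(\left(- \frac{291}{2}\right) 38 - 92958\right) - 155833 = \left(-5529 - 92958\right) - 155833 = -98487 - 155833 = -254320$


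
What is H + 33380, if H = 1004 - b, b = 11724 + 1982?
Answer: 20678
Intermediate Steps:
b = 13706
H = -12702 (H = 1004 - 1*13706 = 1004 - 13706 = -12702)
H + 33380 = -12702 + 33380 = 20678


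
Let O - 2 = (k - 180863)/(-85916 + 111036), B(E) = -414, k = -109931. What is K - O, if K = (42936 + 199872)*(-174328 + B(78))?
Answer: -532905169411883/12560 ≈ -4.2429e+10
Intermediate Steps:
K = -42428755536 (K = (42936 + 199872)*(-174328 - 414) = 242808*(-174742) = -42428755536)
O = -120277/12560 (O = 2 + (-109931 - 180863)/(-85916 + 111036) = 2 - 290794/25120 = 2 - 290794*1/25120 = 2 - 145397/12560 = -120277/12560 ≈ -9.5762)
K - O = -42428755536 - 1*(-120277/12560) = -42428755536 + 120277/12560 = -532905169411883/12560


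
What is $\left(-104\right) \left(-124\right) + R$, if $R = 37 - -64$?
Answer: $12997$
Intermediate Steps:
$R = 101$ ($R = 37 + 64 = 101$)
$\left(-104\right) \left(-124\right) + R = \left(-104\right) \left(-124\right) + 101 = 12896 + 101 = 12997$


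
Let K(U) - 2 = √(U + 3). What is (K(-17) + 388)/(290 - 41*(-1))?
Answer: 390/331 + I*√14/331 ≈ 1.1782 + 0.011304*I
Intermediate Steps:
K(U) = 2 + √(3 + U) (K(U) = 2 + √(U + 3) = 2 + √(3 + U))
(K(-17) + 388)/(290 - 41*(-1)) = ((2 + √(3 - 17)) + 388)/(290 - 41*(-1)) = ((2 + √(-14)) + 388)/(290 + 41) = ((2 + I*√14) + 388)/331 = (390 + I*√14)*(1/331) = 390/331 + I*√14/331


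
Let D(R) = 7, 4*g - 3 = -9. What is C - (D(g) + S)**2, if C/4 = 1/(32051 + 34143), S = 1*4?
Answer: -4004735/33097 ≈ -121.00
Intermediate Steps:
g = -3/2 (g = 3/4 + (1/4)*(-9) = 3/4 - 9/4 = -3/2 ≈ -1.5000)
S = 4
C = 2/33097 (C = 4/(32051 + 34143) = 4/66194 = 4*(1/66194) = 2/33097 ≈ 6.0428e-5)
C - (D(g) + S)**2 = 2/33097 - (7 + 4)**2 = 2/33097 - 1*11**2 = 2/33097 - 1*121 = 2/33097 - 121 = -4004735/33097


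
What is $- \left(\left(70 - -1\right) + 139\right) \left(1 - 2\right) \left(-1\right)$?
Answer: $-210$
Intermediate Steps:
$- \left(\left(70 - -1\right) + 139\right) \left(1 - 2\right) \left(-1\right) = - \left(\left(70 + 1\right) + 139\right) \left(\left(-1\right) \left(-1\right)\right) = - \left(71 + 139\right) 1 = - 210 \cdot 1 = \left(-1\right) 210 = -210$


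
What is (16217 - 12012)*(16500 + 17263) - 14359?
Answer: 141959056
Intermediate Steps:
(16217 - 12012)*(16500 + 17263) - 14359 = 4205*33763 - 14359 = 141973415 - 14359 = 141959056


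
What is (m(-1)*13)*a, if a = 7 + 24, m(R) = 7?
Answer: 2821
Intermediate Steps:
a = 31
(m(-1)*13)*a = (7*13)*31 = 91*31 = 2821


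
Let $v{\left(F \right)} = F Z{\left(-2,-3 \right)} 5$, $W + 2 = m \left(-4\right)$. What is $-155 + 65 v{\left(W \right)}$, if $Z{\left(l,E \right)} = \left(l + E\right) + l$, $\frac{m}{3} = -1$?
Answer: $-22905$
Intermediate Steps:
$m = -3$ ($m = 3 \left(-1\right) = -3$)
$W = 10$ ($W = -2 - -12 = -2 + 12 = 10$)
$Z{\left(l,E \right)} = E + 2 l$ ($Z{\left(l,E \right)} = \left(E + l\right) + l = E + 2 l$)
$v{\left(F \right)} = - 35 F$ ($v{\left(F \right)} = F \left(-3 + 2 \left(-2\right)\right) 5 = F \left(-3 - 4\right) 5 = F \left(-7\right) 5 = - 7 F 5 = - 35 F$)
$-155 + 65 v{\left(W \right)} = -155 + 65 \left(\left(-35\right) 10\right) = -155 + 65 \left(-350\right) = -155 - 22750 = -22905$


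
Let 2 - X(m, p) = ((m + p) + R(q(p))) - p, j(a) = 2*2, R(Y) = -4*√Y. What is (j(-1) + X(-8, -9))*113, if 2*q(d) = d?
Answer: 1582 + 678*I*√2 ≈ 1582.0 + 958.84*I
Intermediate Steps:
q(d) = d/2
j(a) = 4
X(m, p) = 2 - m + 2*√2*√p (X(m, p) = 2 - (((m + p) - 4*√2*√p/2) - p) = 2 - (((m + p) - 2*√2*√p) - p) = 2 - ((m + p - 2*√2*√p) - p) = 2 - (m - 2*√2*√p) = 2 + (-m + 2*√2*√p) = 2 - m + 2*√2*√p)
(j(-1) + X(-8, -9))*113 = (4 + (2 - 1*(-8) + 2*√2*√(-9)))*113 = (4 + (2 + 8 + 2*√2*(3*I)))*113 = (4 + (2 + 8 + 6*I*√2))*113 = (4 + (10 + 6*I*√2))*113 = (14 + 6*I*√2)*113 = 1582 + 678*I*√2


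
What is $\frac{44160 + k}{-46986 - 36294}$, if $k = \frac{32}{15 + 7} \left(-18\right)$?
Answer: $- \frac{10114}{19085} \approx -0.52995$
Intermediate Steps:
$k = - \frac{288}{11}$ ($k = \frac{32}{22} \left(-18\right) = 32 \cdot \frac{1}{22} \left(-18\right) = \frac{16}{11} \left(-18\right) = - \frac{288}{11} \approx -26.182$)
$\frac{44160 + k}{-46986 - 36294} = \frac{44160 - \frac{288}{11}}{-46986 - 36294} = \frac{485472}{11 \left(-83280\right)} = \frac{485472}{11} \left(- \frac{1}{83280}\right) = - \frac{10114}{19085}$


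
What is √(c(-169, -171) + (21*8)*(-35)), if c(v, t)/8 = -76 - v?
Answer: 4*I*√321 ≈ 71.666*I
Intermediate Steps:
c(v, t) = -608 - 8*v (c(v, t) = 8*(-76 - v) = -608 - 8*v)
√(c(-169, -171) + (21*8)*(-35)) = √((-608 - 8*(-169)) + (21*8)*(-35)) = √((-608 + 1352) + 168*(-35)) = √(744 - 5880) = √(-5136) = 4*I*√321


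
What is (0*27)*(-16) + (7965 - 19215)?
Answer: -11250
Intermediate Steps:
(0*27)*(-16) + (7965 - 19215) = 0*(-16) - 11250 = 0 - 11250 = -11250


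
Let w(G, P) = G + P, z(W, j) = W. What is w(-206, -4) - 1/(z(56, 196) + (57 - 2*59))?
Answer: -1049/5 ≈ -209.80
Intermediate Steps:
w(-206, -4) - 1/(z(56, 196) + (57 - 2*59)) = (-206 - 4) - 1/(56 + (57 - 2*59)) = -210 - 1/(56 + (57 - 118)) = -210 - 1/(56 - 61) = -210 - 1/(-5) = -210 - 1*(-⅕) = -210 + ⅕ = -1049/5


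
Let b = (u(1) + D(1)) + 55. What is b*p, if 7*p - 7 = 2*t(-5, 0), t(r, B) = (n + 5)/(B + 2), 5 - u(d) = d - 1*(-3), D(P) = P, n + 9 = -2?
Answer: 57/7 ≈ 8.1429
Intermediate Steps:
n = -11 (n = -9 - 2 = -11)
u(d) = 2 - d (u(d) = 5 - (d - 1*(-3)) = 5 - (d + 3) = 5 - (3 + d) = 5 + (-3 - d) = 2 - d)
t(r, B) = -6/(2 + B) (t(r, B) = (-11 + 5)/(B + 2) = -6/(2 + B))
p = ⅐ (p = 1 + (2*(-6/(2 + 0)))/7 = 1 + (2*(-6/2))/7 = 1 + (2*(-6*½))/7 = 1 + (2*(-3))/7 = 1 + (⅐)*(-6) = 1 - 6/7 = ⅐ ≈ 0.14286)
b = 57 (b = ((2 - 1*1) + 1) + 55 = ((2 - 1) + 1) + 55 = (1 + 1) + 55 = 2 + 55 = 57)
b*p = 57*(⅐) = 57/7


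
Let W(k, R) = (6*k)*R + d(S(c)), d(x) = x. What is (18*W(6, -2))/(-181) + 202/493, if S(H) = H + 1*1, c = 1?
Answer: 657742/89233 ≈ 7.3711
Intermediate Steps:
S(H) = 1 + H (S(H) = H + 1 = 1 + H)
W(k, R) = 2 + 6*R*k (W(k, R) = (6*k)*R + (1 + 1) = 6*R*k + 2 = 2 + 6*R*k)
(18*W(6, -2))/(-181) + 202/493 = (18*(2 + 6*(-2)*6))/(-181) + 202/493 = (18*(2 - 72))*(-1/181) + 202*(1/493) = (18*(-70))*(-1/181) + 202/493 = -1260*(-1/181) + 202/493 = 1260/181 + 202/493 = 657742/89233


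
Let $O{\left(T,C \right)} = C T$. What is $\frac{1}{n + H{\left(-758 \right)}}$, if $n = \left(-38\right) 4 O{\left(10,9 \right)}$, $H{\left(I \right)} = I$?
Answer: $- \frac{1}{14438} \approx -6.9262 \cdot 10^{-5}$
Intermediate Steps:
$n = -13680$ ($n = \left(-38\right) 4 \cdot 9 \cdot 10 = \left(-152\right) 90 = -13680$)
$\frac{1}{n + H{\left(-758 \right)}} = \frac{1}{-13680 - 758} = \frac{1}{-14438} = - \frac{1}{14438}$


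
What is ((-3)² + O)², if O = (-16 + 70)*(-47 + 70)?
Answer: 1565001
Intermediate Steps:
O = 1242 (O = 54*23 = 1242)
((-3)² + O)² = ((-3)² + 1242)² = (9 + 1242)² = 1251² = 1565001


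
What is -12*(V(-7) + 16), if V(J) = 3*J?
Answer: 60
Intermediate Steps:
-12*(V(-7) + 16) = -12*(3*(-7) + 16) = -12*(-21 + 16) = -12*(-5) = 60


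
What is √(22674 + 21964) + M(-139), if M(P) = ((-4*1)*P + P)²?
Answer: 173889 + √44638 ≈ 1.7410e+5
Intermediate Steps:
M(P) = 9*P² (M(P) = (-4*P + P)² = (-3*P)² = 9*P²)
√(22674 + 21964) + M(-139) = √(22674 + 21964) + 9*(-139)² = √44638 + 9*19321 = √44638 + 173889 = 173889 + √44638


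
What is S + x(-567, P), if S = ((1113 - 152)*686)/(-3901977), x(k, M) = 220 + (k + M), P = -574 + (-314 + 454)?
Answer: -3048103283/3901977 ≈ -781.17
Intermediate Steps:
P = -434 (P = -574 + 140 = -434)
x(k, M) = 220 + M + k (x(k, M) = 220 + (M + k) = 220 + M + k)
S = -659246/3901977 (S = (961*686)*(-1/3901977) = 659246*(-1/3901977) = -659246/3901977 ≈ -0.16895)
S + x(-567, P) = -659246/3901977 + (220 - 434 - 567) = -659246/3901977 - 781 = -3048103283/3901977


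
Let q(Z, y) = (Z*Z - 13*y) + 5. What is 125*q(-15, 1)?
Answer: 27125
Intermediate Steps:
q(Z, y) = 5 + Z**2 - 13*y (q(Z, y) = (Z**2 - 13*y) + 5 = 5 + Z**2 - 13*y)
125*q(-15, 1) = 125*(5 + (-15)**2 - 13*1) = 125*(5 + 225 - 13) = 125*217 = 27125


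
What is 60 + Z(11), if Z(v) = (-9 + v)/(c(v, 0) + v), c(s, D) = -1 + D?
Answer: 301/5 ≈ 60.200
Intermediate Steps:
Z(v) = (-9 + v)/(-1 + v) (Z(v) = (-9 + v)/((-1 + 0) + v) = (-9 + v)/(-1 + v))
60 + Z(11) = 60 + (-9 + 11)/(-1 + 11) = 60 + 2/10 = 60 + (1/10)*2 = 60 + 1/5 = 301/5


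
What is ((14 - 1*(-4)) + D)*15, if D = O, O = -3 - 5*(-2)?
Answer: 375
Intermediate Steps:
O = 7 (O = -3 + 10 = 7)
D = 7
((14 - 1*(-4)) + D)*15 = ((14 - 1*(-4)) + 7)*15 = ((14 + 4) + 7)*15 = (18 + 7)*15 = 25*15 = 375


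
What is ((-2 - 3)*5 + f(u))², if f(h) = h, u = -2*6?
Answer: 1369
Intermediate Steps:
u = -12
((-2 - 3)*5 + f(u))² = ((-2 - 3)*5 - 12)² = (-5*5 - 12)² = (-25 - 12)² = (-37)² = 1369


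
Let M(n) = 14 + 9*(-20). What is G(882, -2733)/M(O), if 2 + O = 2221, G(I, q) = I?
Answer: -441/83 ≈ -5.3133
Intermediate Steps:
O = 2219 (O = -2 + 2221 = 2219)
M(n) = -166 (M(n) = 14 - 180 = -166)
G(882, -2733)/M(O) = 882/(-166) = 882*(-1/166) = -441/83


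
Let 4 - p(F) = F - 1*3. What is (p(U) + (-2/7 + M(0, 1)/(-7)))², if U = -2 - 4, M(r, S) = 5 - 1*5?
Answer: 7921/49 ≈ 161.65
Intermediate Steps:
M(r, S) = 0 (M(r, S) = 5 - 5 = 0)
U = -6
p(F) = 7 - F (p(F) = 4 - (F - 1*3) = 4 - (F - 3) = 4 - (-3 + F) = 4 + (3 - F) = 7 - F)
(p(U) + (-2/7 + M(0, 1)/(-7)))² = ((7 - 1*(-6)) + (-2/7 + 0/(-7)))² = ((7 + 6) + (-2*⅐ + 0*(-⅐)))² = (13 + (-2/7 + 0))² = (13 - 2/7)² = (89/7)² = 7921/49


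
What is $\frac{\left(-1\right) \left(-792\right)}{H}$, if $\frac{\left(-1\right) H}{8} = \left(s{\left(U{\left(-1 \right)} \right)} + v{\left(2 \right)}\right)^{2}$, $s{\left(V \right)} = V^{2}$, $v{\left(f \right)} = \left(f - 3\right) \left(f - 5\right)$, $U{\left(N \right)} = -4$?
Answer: $- \frac{99}{361} \approx -0.27424$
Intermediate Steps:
$v{\left(f \right)} = \left(-5 + f\right) \left(-3 + f\right)$ ($v{\left(f \right)} = \left(-3 + f\right) \left(-5 + f\right) = \left(-5 + f\right) \left(-3 + f\right)$)
$H = -2888$ ($H = - 8 \left(\left(-4\right)^{2} + \left(15 + 2^{2} - 16\right)\right)^{2} = - 8 \left(16 + \left(15 + 4 - 16\right)\right)^{2} = - 8 \left(16 + 3\right)^{2} = - 8 \cdot 19^{2} = \left(-8\right) 361 = -2888$)
$\frac{\left(-1\right) \left(-792\right)}{H} = \frac{\left(-1\right) \left(-792\right)}{-2888} = 792 \left(- \frac{1}{2888}\right) = - \frac{99}{361}$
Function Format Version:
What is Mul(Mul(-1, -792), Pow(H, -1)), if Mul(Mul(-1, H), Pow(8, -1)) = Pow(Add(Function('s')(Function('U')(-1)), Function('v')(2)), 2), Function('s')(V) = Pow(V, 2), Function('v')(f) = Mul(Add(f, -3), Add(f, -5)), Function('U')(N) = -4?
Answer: Rational(-99, 361) ≈ -0.27424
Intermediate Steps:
Function('v')(f) = Mul(Add(-5, f), Add(-3, f)) (Function('v')(f) = Mul(Add(-3, f), Add(-5, f)) = Mul(Add(-5, f), Add(-3, f)))
H = -2888 (H = Mul(-8, Pow(Add(Pow(-4, 2), Add(15, Pow(2, 2), Mul(-8, 2))), 2)) = Mul(-8, Pow(Add(16, Add(15, 4, -16)), 2)) = Mul(-8, Pow(Add(16, 3), 2)) = Mul(-8, Pow(19, 2)) = Mul(-8, 361) = -2888)
Mul(Mul(-1, -792), Pow(H, -1)) = Mul(Mul(-1, -792), Pow(-2888, -1)) = Mul(792, Rational(-1, 2888)) = Rational(-99, 361)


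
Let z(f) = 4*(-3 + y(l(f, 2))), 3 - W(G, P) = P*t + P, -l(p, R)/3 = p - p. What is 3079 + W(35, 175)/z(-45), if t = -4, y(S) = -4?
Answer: 21421/7 ≈ 3060.1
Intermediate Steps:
l(p, R) = 0 (l(p, R) = -3*(p - p) = -3*0 = 0)
W(G, P) = 3 + 3*P (W(G, P) = 3 - (P*(-4) + P) = 3 - (-4*P + P) = 3 - (-3)*P = 3 + 3*P)
z(f) = -28 (z(f) = 4*(-3 - 4) = 4*(-7) = -28)
3079 + W(35, 175)/z(-45) = 3079 + (3 + 3*175)/(-28) = 3079 + (3 + 525)*(-1/28) = 3079 + 528*(-1/28) = 3079 - 132/7 = 21421/7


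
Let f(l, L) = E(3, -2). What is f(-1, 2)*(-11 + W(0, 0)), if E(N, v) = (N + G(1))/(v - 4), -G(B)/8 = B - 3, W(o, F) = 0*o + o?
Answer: 209/6 ≈ 34.833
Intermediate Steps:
W(o, F) = o (W(o, F) = 0 + o = o)
G(B) = 24 - 8*B (G(B) = -8*(B - 3) = -8*(-3 + B) = 24 - 8*B)
E(N, v) = (16 + N)/(-4 + v) (E(N, v) = (N + (24 - 8*1))/(v - 4) = (N + (24 - 8))/(-4 + v) = (N + 16)/(-4 + v) = (16 + N)/(-4 + v))
f(l, L) = -19/6 (f(l, L) = (16 + 3)/(-4 - 2) = 19/(-6) = -⅙*19 = -19/6)
f(-1, 2)*(-11 + W(0, 0)) = -19*(-11 + 0)/6 = -19/6*(-11) = 209/6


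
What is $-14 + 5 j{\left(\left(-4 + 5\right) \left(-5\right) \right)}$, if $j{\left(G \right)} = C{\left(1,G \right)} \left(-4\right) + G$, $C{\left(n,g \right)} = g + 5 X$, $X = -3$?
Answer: $361$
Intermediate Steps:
$C{\left(n,g \right)} = -15 + g$ ($C{\left(n,g \right)} = g + 5 \left(-3\right) = g - 15 = -15 + g$)
$j{\left(G \right)} = 60 - 3 G$ ($j{\left(G \right)} = \left(-15 + G\right) \left(-4\right) + G = \left(60 - 4 G\right) + G = 60 - 3 G$)
$-14 + 5 j{\left(\left(-4 + 5\right) \left(-5\right) \right)} = -14 + 5 \left(60 - 3 \left(-4 + 5\right) \left(-5\right)\right) = -14 + 5 \left(60 - 3 \cdot 1 \left(-5\right)\right) = -14 + 5 \left(60 - -15\right) = -14 + 5 \left(60 + 15\right) = -14 + 5 \cdot 75 = -14 + 375 = 361$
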